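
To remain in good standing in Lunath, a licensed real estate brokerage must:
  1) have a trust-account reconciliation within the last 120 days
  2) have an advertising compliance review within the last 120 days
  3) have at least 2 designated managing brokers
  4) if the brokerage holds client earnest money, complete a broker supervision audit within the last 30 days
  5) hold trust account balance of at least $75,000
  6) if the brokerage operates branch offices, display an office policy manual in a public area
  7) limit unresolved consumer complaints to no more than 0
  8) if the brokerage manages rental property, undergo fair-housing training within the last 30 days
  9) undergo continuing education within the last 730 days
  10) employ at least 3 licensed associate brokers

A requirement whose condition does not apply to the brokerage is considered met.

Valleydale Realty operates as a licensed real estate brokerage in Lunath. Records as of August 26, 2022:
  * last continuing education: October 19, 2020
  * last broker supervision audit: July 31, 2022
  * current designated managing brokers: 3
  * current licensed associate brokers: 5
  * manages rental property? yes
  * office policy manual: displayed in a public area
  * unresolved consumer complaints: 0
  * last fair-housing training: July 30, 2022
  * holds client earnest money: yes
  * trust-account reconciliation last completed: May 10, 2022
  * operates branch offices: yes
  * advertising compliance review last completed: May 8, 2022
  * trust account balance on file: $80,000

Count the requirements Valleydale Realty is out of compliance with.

1. trust-account reconciliation 108 days ago vs limit 120 → met
2. advertising compliance review 110 days ago vs limit 120 → met
3. designated managing brokers 3 ≥ 2 → met
4. condition 'holds client earnest money' holds; broker supervision audit 26 days ago vs limit 30 → met
5. trust account balance $80,000 ≥ $75,000 → met
6. condition 'operates branch offices' holds; office policy manual present → met
7. unresolved consumer complaints 0 ≤ 0 → met
8. condition 'manages rental property' holds; fair-housing training 27 days ago vs limit 30 → met
9. continuing education 676 days ago vs limit 730 → met
10. licensed associate brokers 5 ≥ 3 → met
Not met: 0 of 10

0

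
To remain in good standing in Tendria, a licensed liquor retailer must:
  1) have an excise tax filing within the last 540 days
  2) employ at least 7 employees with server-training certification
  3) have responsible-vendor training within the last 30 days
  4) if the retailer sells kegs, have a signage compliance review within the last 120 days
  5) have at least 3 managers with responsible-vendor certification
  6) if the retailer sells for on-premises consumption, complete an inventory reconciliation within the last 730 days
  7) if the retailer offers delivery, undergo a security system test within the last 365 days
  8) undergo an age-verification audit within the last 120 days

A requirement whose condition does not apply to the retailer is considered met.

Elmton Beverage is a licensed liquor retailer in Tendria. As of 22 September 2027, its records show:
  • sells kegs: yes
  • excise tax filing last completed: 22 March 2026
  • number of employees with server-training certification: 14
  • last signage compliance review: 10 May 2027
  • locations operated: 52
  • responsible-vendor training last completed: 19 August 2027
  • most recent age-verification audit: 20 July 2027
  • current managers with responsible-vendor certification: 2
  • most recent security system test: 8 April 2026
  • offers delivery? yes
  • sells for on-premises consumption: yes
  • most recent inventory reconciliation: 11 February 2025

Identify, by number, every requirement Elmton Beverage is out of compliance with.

1. excise tax filing 549 days ago vs limit 540 → not met
2. employees with server-training certification 14 ≥ 7 → met
3. responsible-vendor training 34 days ago vs limit 30 → not met
4. condition 'sells kegs' holds; signage compliance review 135 days ago vs limit 120 → not met
5. managers with responsible-vendor certification 2 < 3 → not met
6. condition 'sells for on-premises consumption' holds; inventory reconciliation 953 days ago vs limit 730 → not met
7. condition 'offers delivery' holds; security system test 532 days ago vs limit 365 → not met
8. age-verification audit 64 days ago vs limit 120 → met
Not met: 1, 3, 4, 5, 6, 7

1, 3, 4, 5, 6, 7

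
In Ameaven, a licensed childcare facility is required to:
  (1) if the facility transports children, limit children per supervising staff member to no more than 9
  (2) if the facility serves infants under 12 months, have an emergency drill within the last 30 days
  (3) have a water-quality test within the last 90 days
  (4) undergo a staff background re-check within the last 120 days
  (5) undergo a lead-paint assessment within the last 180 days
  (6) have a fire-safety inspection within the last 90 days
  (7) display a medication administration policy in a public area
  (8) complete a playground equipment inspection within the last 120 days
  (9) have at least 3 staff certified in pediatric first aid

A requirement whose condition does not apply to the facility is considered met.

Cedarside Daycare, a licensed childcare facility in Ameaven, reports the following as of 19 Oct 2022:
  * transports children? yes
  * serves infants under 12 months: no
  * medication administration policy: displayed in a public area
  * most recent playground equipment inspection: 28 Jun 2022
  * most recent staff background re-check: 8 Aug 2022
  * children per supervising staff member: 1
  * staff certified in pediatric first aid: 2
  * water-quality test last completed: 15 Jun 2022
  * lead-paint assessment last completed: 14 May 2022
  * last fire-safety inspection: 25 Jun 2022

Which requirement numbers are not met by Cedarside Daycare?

3, 6, 9

1. condition 'transports children' holds; children per supervising staff member 1 ≤ 9 → met
2. condition 'serves infants under 12 months' does not hold → requirement n/a → met
3. water-quality test 126 days ago vs limit 90 → not met
4. staff background re-check 72 days ago vs limit 120 → met
5. lead-paint assessment 158 days ago vs limit 180 → met
6. fire-safety inspection 116 days ago vs limit 90 → not met
7. medication administration policy present → met
8. playground equipment inspection 113 days ago vs limit 120 → met
9. staff certified in pediatric first aid 2 < 3 → not met
Not met: 3, 6, 9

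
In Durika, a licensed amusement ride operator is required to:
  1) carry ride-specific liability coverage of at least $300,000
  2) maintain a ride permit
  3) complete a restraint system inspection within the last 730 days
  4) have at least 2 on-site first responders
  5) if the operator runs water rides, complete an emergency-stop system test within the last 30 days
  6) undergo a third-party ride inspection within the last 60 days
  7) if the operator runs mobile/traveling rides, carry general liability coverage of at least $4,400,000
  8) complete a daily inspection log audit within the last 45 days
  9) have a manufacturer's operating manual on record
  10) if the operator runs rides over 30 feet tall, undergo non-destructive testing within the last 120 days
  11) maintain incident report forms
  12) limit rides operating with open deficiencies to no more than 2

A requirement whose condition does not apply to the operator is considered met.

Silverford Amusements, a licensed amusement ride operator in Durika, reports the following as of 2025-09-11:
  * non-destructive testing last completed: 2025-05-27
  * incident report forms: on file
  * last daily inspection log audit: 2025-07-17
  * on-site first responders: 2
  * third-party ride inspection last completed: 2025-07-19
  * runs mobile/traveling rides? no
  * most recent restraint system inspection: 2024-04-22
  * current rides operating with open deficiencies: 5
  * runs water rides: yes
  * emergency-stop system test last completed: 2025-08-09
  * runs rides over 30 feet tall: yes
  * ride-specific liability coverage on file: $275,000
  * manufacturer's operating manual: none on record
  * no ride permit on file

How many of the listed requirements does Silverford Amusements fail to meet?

6

1. ride-specific liability coverage $275,000 < $300,000 → not met
2. ride permit absent → not met
3. restraint system inspection 507 days ago vs limit 730 → met
4. on-site first responders 2 ≥ 2 → met
5. condition 'runs water rides' holds; emergency-stop system test 33 days ago vs limit 30 → not met
6. third-party ride inspection 54 days ago vs limit 60 → met
7. condition 'runs mobile/traveling rides' does not hold → requirement n/a → met
8. daily inspection log audit 56 days ago vs limit 45 → not met
9. manufacturer's operating manual absent → not met
10. condition 'runs rides over 30 feet tall' holds; non-destructive testing 107 days ago vs limit 120 → met
11. incident report forms present → met
12. rides operating with open deficiencies 5 > 2 → not met
Not met: 6 of 12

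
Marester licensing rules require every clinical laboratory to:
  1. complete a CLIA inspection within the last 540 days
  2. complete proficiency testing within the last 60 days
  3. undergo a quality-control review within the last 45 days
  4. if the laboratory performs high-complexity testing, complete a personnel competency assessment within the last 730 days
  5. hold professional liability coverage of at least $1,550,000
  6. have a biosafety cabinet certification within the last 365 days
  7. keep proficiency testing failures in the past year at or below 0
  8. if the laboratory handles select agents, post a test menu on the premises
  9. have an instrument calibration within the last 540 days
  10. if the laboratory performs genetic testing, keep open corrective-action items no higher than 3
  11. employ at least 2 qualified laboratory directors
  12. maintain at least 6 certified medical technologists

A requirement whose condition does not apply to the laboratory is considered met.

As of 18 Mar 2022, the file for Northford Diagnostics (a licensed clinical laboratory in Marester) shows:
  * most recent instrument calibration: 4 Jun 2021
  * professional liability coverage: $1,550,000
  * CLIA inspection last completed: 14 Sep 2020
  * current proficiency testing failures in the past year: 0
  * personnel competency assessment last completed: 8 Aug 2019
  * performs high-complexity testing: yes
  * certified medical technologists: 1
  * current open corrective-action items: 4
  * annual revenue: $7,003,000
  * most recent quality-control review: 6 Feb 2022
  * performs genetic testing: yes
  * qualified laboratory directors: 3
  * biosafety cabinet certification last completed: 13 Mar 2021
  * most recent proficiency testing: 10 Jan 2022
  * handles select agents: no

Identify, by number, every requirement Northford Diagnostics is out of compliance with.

1, 2, 4, 6, 10, 12

1. CLIA inspection 550 days ago vs limit 540 → not met
2. proficiency testing 67 days ago vs limit 60 → not met
3. quality-control review 40 days ago vs limit 45 → met
4. condition 'performs high-complexity testing' holds; personnel competency assessment 953 days ago vs limit 730 → not met
5. professional liability coverage $1,550,000 ≥ $1,550,000 → met
6. biosafety cabinet certification 370 days ago vs limit 365 → not met
7. proficiency testing failures in the past year 0 ≤ 0 → met
8. condition 'handles select agents' does not hold → requirement n/a → met
9. instrument calibration 287 days ago vs limit 540 → met
10. condition 'performs genetic testing' holds; open corrective-action items 4 > 3 → not met
11. qualified laboratory directors 3 ≥ 2 → met
12. certified medical technologists 1 < 6 → not met
Not met: 1, 2, 4, 6, 10, 12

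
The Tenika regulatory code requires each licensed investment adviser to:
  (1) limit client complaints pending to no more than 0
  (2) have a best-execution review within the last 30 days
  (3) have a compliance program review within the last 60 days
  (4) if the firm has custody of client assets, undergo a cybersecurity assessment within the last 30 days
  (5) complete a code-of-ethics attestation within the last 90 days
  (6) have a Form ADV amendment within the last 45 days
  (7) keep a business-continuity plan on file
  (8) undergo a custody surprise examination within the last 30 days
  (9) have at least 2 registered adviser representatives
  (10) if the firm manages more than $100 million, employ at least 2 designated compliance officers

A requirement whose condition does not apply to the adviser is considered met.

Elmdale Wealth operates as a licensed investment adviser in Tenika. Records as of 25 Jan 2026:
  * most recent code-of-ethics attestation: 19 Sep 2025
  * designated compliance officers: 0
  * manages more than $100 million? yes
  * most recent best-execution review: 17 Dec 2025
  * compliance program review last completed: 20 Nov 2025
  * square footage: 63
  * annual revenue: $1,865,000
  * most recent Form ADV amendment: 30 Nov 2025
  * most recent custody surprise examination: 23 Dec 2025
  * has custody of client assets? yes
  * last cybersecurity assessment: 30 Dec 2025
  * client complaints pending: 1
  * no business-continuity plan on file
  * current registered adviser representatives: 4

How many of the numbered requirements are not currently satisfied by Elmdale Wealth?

8

1. client complaints pending 1 > 0 → not met
2. best-execution review 39 days ago vs limit 30 → not met
3. compliance program review 66 days ago vs limit 60 → not met
4. condition 'has custody of client assets' holds; cybersecurity assessment 26 days ago vs limit 30 → met
5. code-of-ethics attestation 128 days ago vs limit 90 → not met
6. Form ADV amendment 56 days ago vs limit 45 → not met
7. business-continuity plan absent → not met
8. custody surprise examination 33 days ago vs limit 30 → not met
9. registered adviser representatives 4 ≥ 2 → met
10. condition 'manages more than $100 million' holds; designated compliance officers 0 < 2 → not met
Not met: 8 of 10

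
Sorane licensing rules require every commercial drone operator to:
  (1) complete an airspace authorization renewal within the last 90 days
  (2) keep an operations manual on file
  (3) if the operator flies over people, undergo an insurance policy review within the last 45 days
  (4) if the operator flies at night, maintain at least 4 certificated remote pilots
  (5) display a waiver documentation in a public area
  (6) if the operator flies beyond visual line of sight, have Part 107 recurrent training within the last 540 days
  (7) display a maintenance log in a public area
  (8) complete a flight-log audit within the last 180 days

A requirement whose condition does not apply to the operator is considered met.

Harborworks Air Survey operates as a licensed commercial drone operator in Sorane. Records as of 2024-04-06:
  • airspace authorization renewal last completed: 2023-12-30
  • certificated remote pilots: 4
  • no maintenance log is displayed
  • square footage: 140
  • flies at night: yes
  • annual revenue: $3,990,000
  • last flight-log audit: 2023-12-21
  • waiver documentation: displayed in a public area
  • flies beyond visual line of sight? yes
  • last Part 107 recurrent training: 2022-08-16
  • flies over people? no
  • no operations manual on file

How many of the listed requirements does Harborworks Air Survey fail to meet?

4

1. airspace authorization renewal 98 days ago vs limit 90 → not met
2. operations manual absent → not met
3. condition 'flies over people' does not hold → requirement n/a → met
4. condition 'flies at night' holds; certificated remote pilots 4 ≥ 4 → met
5. waiver documentation present → met
6. condition 'flies beyond visual line of sight' holds; Part 107 recurrent training 599 days ago vs limit 540 → not met
7. maintenance log absent → not met
8. flight-log audit 107 days ago vs limit 180 → met
Not met: 4 of 8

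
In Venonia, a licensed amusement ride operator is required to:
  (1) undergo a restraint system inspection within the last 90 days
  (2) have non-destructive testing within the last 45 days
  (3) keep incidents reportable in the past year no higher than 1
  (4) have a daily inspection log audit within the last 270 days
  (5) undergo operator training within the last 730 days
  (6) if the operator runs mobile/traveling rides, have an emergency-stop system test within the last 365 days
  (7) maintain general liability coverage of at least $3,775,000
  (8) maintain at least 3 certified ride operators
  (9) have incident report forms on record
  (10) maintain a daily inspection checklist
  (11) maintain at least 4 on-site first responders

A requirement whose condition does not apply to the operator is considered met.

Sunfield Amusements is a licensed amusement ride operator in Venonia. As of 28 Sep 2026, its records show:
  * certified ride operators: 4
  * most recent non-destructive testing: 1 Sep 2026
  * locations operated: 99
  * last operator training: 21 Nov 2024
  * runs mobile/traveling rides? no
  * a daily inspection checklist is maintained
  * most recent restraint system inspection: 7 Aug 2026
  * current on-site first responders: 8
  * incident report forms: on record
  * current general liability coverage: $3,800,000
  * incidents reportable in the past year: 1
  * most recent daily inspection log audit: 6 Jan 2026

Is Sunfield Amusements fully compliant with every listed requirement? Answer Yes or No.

1. restraint system inspection 52 days ago vs limit 90 → met
2. non-destructive testing 27 days ago vs limit 45 → met
3. incidents reportable in the past year 1 ≤ 1 → met
4. daily inspection log audit 265 days ago vs limit 270 → met
5. operator training 676 days ago vs limit 730 → met
6. condition 'runs mobile/traveling rides' does not hold → requirement n/a → met
7. general liability coverage $3,800,000 ≥ $3,775,000 → met
8. certified ride operators 4 ≥ 3 → met
9. incident report forms present → met
10. daily inspection checklist present → met
11. on-site first responders 8 ≥ 4 → met
All met.

Yes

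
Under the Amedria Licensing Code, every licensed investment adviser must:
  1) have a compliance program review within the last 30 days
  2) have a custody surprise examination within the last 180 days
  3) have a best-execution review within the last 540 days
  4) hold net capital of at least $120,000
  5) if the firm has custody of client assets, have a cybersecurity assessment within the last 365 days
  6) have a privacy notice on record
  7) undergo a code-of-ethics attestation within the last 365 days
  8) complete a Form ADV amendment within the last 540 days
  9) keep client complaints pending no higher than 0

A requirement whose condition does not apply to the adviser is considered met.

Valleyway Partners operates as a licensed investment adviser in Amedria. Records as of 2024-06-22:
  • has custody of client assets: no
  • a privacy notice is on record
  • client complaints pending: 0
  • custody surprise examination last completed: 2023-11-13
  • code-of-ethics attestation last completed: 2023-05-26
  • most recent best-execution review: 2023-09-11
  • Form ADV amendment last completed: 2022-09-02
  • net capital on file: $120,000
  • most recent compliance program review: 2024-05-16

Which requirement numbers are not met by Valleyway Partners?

1. compliance program review 37 days ago vs limit 30 → not met
2. custody surprise examination 222 days ago vs limit 180 → not met
3. best-execution review 285 days ago vs limit 540 → met
4. net capital $120,000 ≥ $120,000 → met
5. condition 'has custody of client assets' does not hold → requirement n/a → met
6. privacy notice present → met
7. code-of-ethics attestation 393 days ago vs limit 365 → not met
8. Form ADV amendment 659 days ago vs limit 540 → not met
9. client complaints pending 0 ≤ 0 → met
Not met: 1, 2, 7, 8

1, 2, 7, 8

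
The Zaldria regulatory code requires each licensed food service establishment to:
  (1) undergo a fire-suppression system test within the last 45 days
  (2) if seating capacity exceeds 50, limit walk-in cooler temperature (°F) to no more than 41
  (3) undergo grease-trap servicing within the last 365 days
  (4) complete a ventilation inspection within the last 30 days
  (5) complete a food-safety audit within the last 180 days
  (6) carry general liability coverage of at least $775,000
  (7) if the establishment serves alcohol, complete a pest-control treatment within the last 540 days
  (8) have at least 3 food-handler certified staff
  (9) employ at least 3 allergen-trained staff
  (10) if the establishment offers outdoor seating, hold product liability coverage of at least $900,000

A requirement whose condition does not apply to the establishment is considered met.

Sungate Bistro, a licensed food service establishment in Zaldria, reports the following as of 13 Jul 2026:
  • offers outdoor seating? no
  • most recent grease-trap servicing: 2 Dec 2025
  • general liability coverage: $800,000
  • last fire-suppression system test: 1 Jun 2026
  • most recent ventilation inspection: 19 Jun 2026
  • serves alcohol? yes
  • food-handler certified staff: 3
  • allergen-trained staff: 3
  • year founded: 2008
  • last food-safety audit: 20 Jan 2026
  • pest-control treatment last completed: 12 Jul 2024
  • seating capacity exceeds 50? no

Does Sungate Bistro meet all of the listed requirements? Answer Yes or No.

No

1. fire-suppression system test 42 days ago vs limit 45 → met
2. condition 'seating capacity exceeds 50' does not hold → requirement n/a → met
3. grease-trap servicing 223 days ago vs limit 365 → met
4. ventilation inspection 24 days ago vs limit 30 → met
5. food-safety audit 174 days ago vs limit 180 → met
6. general liability coverage $800,000 ≥ $775,000 → met
7. condition 'serves alcohol' holds; pest-control treatment 731 days ago vs limit 540 → not met
8. food-handler certified staff 3 ≥ 3 → met
9. allergen-trained staff 3 ≥ 3 → met
10. condition 'offers outdoor seating' does not hold → requirement n/a → met
Not met: 7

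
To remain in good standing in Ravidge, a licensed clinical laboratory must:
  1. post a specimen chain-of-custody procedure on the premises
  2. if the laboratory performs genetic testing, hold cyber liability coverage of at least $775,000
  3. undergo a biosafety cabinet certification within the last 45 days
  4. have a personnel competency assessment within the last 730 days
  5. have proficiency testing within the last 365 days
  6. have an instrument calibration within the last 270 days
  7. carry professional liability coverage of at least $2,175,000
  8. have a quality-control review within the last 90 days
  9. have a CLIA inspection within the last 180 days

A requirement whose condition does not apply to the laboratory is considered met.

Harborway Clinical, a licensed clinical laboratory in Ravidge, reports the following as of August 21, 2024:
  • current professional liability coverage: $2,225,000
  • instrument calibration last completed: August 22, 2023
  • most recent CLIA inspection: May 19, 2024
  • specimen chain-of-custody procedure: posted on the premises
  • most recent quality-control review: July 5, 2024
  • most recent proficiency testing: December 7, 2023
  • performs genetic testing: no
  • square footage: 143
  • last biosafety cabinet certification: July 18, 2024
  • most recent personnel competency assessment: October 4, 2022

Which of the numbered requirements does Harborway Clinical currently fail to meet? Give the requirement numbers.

1. specimen chain-of-custody procedure present → met
2. condition 'performs genetic testing' does not hold → requirement n/a → met
3. biosafety cabinet certification 34 days ago vs limit 45 → met
4. personnel competency assessment 687 days ago vs limit 730 → met
5. proficiency testing 258 days ago vs limit 365 → met
6. instrument calibration 365 days ago vs limit 270 → not met
7. professional liability coverage $2,225,000 ≥ $2,175,000 → met
8. quality-control review 47 days ago vs limit 90 → met
9. CLIA inspection 94 days ago vs limit 180 → met
Not met: 6

6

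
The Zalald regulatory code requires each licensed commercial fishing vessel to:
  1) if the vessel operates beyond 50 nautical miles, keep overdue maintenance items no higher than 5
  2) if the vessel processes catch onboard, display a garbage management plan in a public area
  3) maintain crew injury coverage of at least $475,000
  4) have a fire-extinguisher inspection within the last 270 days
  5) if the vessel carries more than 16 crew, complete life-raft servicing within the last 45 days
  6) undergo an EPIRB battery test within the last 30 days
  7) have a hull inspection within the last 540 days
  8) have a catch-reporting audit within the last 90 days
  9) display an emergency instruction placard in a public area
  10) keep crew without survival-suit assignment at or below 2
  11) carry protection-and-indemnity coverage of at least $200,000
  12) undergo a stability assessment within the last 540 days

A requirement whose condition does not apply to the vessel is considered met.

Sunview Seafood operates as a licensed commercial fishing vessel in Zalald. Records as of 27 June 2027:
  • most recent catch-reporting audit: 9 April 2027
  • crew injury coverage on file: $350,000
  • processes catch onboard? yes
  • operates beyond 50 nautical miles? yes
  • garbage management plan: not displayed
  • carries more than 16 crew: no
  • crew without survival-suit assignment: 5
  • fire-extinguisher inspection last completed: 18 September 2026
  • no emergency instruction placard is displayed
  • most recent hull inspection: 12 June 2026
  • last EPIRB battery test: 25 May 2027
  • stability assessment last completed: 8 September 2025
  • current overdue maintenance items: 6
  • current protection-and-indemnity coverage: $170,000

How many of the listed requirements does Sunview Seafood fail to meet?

1. condition 'operates beyond 50 nautical miles' holds; overdue maintenance items 6 > 5 → not met
2. condition 'processes catch onboard' holds; garbage management plan absent → not met
3. crew injury coverage $350,000 < $475,000 → not met
4. fire-extinguisher inspection 282 days ago vs limit 270 → not met
5. condition 'carries more than 16 crew' does not hold → requirement n/a → met
6. EPIRB battery test 33 days ago vs limit 30 → not met
7. hull inspection 380 days ago vs limit 540 → met
8. catch-reporting audit 79 days ago vs limit 90 → met
9. emergency instruction placard absent → not met
10. crew without survival-suit assignment 5 > 2 → not met
11. protection-and-indemnity coverage $170,000 < $200,000 → not met
12. stability assessment 657 days ago vs limit 540 → not met
Not met: 9 of 12

9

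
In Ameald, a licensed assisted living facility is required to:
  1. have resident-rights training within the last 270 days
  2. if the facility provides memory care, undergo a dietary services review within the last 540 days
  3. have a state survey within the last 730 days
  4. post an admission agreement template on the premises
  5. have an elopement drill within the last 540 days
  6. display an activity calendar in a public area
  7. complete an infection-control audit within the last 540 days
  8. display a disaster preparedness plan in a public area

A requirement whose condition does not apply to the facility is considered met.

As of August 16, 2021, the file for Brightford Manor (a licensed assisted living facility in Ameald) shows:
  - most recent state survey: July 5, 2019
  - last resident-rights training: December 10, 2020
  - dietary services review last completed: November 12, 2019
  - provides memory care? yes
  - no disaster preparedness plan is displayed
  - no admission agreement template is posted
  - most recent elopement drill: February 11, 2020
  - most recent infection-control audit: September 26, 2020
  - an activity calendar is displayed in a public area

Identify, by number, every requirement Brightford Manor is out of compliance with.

2, 3, 4, 5, 8

1. resident-rights training 249 days ago vs limit 270 → met
2. condition 'provides memory care' holds; dietary services review 643 days ago vs limit 540 → not met
3. state survey 773 days ago vs limit 730 → not met
4. admission agreement template absent → not met
5. elopement drill 552 days ago vs limit 540 → not met
6. activity calendar present → met
7. infection-control audit 324 days ago vs limit 540 → met
8. disaster preparedness plan absent → not met
Not met: 2, 3, 4, 5, 8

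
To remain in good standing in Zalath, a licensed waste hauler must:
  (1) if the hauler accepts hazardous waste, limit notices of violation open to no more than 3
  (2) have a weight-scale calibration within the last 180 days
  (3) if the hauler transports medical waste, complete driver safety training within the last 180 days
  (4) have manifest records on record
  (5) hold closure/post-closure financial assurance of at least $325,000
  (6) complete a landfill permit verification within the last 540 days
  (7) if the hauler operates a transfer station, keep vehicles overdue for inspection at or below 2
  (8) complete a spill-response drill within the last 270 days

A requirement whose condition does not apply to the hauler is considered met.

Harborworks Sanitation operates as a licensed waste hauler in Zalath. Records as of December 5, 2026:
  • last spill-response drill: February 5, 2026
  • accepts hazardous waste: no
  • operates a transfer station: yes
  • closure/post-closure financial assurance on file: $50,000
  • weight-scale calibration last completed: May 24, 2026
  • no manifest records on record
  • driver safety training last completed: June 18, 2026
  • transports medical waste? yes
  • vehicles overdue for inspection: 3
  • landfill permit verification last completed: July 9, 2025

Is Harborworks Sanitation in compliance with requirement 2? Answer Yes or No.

2. weight-scale calibration 195 days ago vs limit 180 → not met

No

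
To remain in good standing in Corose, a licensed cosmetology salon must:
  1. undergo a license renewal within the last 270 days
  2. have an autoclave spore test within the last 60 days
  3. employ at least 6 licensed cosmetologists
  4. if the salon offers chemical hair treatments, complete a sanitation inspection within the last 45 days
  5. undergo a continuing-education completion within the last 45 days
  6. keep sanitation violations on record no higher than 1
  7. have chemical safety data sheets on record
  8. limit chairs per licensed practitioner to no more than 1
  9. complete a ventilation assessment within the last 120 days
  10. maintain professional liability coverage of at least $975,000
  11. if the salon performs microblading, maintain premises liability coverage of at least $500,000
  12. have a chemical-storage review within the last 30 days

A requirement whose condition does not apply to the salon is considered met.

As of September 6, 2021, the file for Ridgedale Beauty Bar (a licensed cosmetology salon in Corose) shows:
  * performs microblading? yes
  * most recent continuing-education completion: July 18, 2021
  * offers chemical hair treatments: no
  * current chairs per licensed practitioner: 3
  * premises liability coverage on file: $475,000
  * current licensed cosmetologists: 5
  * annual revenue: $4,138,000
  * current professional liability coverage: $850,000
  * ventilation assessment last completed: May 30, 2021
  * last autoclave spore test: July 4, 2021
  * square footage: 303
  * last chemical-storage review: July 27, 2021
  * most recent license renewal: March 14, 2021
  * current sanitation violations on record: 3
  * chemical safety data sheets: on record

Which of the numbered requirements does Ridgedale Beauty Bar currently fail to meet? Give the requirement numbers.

2, 3, 5, 6, 8, 10, 11, 12

1. license renewal 176 days ago vs limit 270 → met
2. autoclave spore test 64 days ago vs limit 60 → not met
3. licensed cosmetologists 5 < 6 → not met
4. condition 'offers chemical hair treatments' does not hold → requirement n/a → met
5. continuing-education completion 50 days ago vs limit 45 → not met
6. sanitation violations on record 3 > 1 → not met
7. chemical safety data sheets present → met
8. chairs per licensed practitioner 3 > 1 → not met
9. ventilation assessment 99 days ago vs limit 120 → met
10. professional liability coverage $850,000 < $975,000 → not met
11. condition 'performs microblading' holds; premises liability coverage $475,000 < $500,000 → not met
12. chemical-storage review 41 days ago vs limit 30 → not met
Not met: 2, 3, 5, 6, 8, 10, 11, 12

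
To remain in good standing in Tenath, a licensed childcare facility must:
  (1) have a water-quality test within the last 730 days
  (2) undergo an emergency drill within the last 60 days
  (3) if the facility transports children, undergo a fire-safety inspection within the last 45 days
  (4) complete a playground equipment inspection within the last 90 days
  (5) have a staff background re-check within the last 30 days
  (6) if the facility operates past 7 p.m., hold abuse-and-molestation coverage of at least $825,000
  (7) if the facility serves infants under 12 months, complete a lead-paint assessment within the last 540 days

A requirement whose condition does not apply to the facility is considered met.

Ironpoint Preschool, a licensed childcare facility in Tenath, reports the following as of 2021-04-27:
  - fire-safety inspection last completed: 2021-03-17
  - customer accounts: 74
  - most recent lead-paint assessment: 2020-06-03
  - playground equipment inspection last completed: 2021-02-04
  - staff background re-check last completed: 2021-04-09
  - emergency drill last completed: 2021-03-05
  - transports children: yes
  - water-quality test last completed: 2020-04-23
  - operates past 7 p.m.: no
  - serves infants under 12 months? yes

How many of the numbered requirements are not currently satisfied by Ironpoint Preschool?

0

1. water-quality test 369 days ago vs limit 730 → met
2. emergency drill 53 days ago vs limit 60 → met
3. condition 'transports children' holds; fire-safety inspection 41 days ago vs limit 45 → met
4. playground equipment inspection 82 days ago vs limit 90 → met
5. staff background re-check 18 days ago vs limit 30 → met
6. condition 'operates past 7 p.m.' does not hold → requirement n/a → met
7. condition 'serves infants under 12 months' holds; lead-paint assessment 328 days ago vs limit 540 → met
Not met: 0 of 7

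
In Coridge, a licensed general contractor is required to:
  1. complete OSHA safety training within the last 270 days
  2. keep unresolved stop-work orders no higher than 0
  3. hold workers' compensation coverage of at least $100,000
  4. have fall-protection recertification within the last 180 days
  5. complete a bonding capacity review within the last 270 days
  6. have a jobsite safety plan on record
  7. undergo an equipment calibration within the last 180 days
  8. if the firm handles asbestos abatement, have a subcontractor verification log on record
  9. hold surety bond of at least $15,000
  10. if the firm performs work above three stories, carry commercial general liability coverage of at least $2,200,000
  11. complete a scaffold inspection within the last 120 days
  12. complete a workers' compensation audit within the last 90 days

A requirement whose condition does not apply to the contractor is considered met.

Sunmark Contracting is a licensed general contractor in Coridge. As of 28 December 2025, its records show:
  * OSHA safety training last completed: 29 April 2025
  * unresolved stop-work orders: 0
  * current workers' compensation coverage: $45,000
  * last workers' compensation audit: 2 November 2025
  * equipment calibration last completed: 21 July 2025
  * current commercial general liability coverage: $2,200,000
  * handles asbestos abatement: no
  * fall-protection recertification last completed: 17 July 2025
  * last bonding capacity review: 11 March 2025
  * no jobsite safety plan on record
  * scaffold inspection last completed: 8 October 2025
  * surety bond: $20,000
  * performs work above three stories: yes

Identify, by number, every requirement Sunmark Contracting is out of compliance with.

3, 5, 6

1. OSHA safety training 243 days ago vs limit 270 → met
2. unresolved stop-work orders 0 ≤ 0 → met
3. workers' compensation coverage $45,000 < $100,000 → not met
4. fall-protection recertification 164 days ago vs limit 180 → met
5. bonding capacity review 292 days ago vs limit 270 → not met
6. jobsite safety plan absent → not met
7. equipment calibration 160 days ago vs limit 180 → met
8. condition 'handles asbestos abatement' does not hold → requirement n/a → met
9. surety bond $20,000 ≥ $15,000 → met
10. condition 'performs work above three stories' holds; commercial general liability coverage $2,200,000 ≥ $2,200,000 → met
11. scaffold inspection 81 days ago vs limit 120 → met
12. workers' compensation audit 56 days ago vs limit 90 → met
Not met: 3, 5, 6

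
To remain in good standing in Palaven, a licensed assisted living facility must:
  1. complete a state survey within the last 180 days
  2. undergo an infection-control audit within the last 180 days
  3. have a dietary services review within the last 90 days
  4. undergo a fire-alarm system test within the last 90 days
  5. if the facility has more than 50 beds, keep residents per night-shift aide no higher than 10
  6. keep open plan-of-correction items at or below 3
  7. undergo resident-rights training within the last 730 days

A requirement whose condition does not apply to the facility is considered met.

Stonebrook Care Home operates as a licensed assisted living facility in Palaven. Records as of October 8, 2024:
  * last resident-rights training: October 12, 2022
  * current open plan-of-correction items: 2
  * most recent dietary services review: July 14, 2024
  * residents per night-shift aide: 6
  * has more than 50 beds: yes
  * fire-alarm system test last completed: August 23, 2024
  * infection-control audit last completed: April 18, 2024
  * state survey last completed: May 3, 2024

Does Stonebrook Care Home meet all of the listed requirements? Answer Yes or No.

1. state survey 158 days ago vs limit 180 → met
2. infection-control audit 173 days ago vs limit 180 → met
3. dietary services review 86 days ago vs limit 90 → met
4. fire-alarm system test 46 days ago vs limit 90 → met
5. condition 'has more than 50 beds' holds; residents per night-shift aide 6 ≤ 10 → met
6. open plan-of-correction items 2 ≤ 3 → met
7. resident-rights training 727 days ago vs limit 730 → met
All met.

Yes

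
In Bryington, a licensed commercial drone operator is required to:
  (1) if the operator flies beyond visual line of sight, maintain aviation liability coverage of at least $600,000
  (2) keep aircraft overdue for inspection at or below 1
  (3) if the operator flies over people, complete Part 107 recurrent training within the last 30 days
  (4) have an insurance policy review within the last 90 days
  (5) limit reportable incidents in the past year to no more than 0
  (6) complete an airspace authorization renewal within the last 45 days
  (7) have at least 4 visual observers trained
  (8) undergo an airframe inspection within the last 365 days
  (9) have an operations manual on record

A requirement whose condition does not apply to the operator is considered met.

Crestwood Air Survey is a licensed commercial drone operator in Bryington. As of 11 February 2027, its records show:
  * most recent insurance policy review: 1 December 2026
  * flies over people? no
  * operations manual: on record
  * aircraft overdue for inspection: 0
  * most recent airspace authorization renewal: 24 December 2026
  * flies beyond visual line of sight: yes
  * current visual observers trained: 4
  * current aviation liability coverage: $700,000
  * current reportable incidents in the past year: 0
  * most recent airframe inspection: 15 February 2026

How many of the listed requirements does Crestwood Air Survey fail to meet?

1. condition 'flies beyond visual line of sight' holds; aviation liability coverage $700,000 ≥ $600,000 → met
2. aircraft overdue for inspection 0 ≤ 1 → met
3. condition 'flies over people' does not hold → requirement n/a → met
4. insurance policy review 72 days ago vs limit 90 → met
5. reportable incidents in the past year 0 ≤ 0 → met
6. airspace authorization renewal 49 days ago vs limit 45 → not met
7. visual observers trained 4 ≥ 4 → met
8. airframe inspection 361 days ago vs limit 365 → met
9. operations manual present → met
Not met: 1 of 9

1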